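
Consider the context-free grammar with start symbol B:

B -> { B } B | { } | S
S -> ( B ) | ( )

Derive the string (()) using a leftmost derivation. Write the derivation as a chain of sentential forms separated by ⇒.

B ⇒ S ⇒ (B) ⇒ (S) ⇒ (())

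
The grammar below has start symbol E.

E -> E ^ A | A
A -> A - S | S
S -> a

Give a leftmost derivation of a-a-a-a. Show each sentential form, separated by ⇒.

E ⇒ A   [E -> A]
A ⇒ A-S   [A -> A - S]
A-S ⇒ A-S-S   [A -> A - S]
A-S-S ⇒ A-S-S-S   [A -> A - S]
A-S-S-S ⇒ S-S-S-S   [A -> S]
S-S-S-S ⇒ a-S-S-S   [S -> a]
a-S-S-S ⇒ a-a-S-S   [S -> a]
a-a-S-S ⇒ a-a-a-S   [S -> a]
a-a-a-S ⇒ a-a-a-a   [S -> a]

E⇒A⇒A-S⇒A-S-S⇒A-S-S-S⇒S-S-S-S⇒a-S-S-S⇒a-a-S-S⇒a-a-a-S⇒a-a-a-a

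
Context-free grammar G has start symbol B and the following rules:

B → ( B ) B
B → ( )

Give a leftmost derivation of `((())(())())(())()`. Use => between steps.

B => (B)B   [B → ( B ) B]
(B)B => ((B)B)B   [B → ( B ) B]
((B)B)B => ((())B)B   [B → ( )]
((())B)B => ((())(B)B)B   [B → ( B ) B]
((())(B)B)B => ((())(())B)B   [B → ( )]
((())(())B)B => ((())(())())B   [B → ( )]
((())(())())B => ((())(())())(B)B   [B → ( B ) B]
((())(())())(B)B => ((())(())())(())B   [B → ( )]
((())(())())(())B => ((())(())())(())()   [B → ( )]

B=>(B)B=>((B)B)B=>((())B)B=>((())(B)B)B=>((())(())B)B=>((())(())())B=>((())(())())(B)B=>((())(())())(())B=>((())(())())(())()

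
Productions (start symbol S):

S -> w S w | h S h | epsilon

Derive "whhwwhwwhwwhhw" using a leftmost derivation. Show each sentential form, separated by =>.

S => wSw => whShw => whhShhw => whhwSwhhw => whhwwSwwhhw => whhwwhShwwhhw => whhwwhwSwhwwhhw => whhwwhwwhwwhhw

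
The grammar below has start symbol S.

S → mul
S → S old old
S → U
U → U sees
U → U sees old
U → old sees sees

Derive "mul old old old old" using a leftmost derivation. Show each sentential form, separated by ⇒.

S ⇒ S old old ⇒ S old old old old ⇒ mul old old old old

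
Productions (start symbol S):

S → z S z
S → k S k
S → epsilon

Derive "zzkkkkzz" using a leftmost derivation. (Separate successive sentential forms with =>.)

S => zSz => zzSzz => zzkSkzz => zzkkSkkzz => zzkkkkzz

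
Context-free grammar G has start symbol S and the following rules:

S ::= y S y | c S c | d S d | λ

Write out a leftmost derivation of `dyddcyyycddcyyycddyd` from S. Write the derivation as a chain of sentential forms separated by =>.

S => dSd => dySyd => dydSdyd => dyddSddyd => dyddcScddyd => dyddcySycddyd => dyddcyySyycddyd => dyddcyyySyyycddyd => dyddcyyycScyyycddyd => dyddcyyycdSdcyyycddyd => dyddcyyycddcyyycddyd

S => dSd   [S ::= d S d]
dSd => dySyd   [S ::= y S y]
dySyd => dydSdyd   [S ::= d S d]
dydSdyd => dyddSddyd   [S ::= d S d]
dyddSddyd => dyddcScddyd   [S ::= c S c]
dyddcScddyd => dyddcySycddyd   [S ::= y S y]
dyddcySycddyd => dyddcyySyycddyd   [S ::= y S y]
dyddcyySyycddyd => dyddcyyySyyycddyd   [S ::= y S y]
dyddcyyySyyycddyd => dyddcyyycScyyycddyd   [S ::= c S c]
dyddcyyycScyyycddyd => dyddcyyycdSdcyyycddyd   [S ::= d S d]
dyddcyyycdSdcyyycddyd => dyddcyyycddcyyycddyd   [S ::= λ]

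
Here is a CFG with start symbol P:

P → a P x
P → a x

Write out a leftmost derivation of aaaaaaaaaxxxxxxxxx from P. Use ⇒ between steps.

P ⇒ aPx ⇒ aaPxx ⇒ aaaPxxx ⇒ aaaaPxxxx ⇒ aaaaaPxxxxx ⇒ aaaaaaPxxxxxx ⇒ aaaaaaaPxxxxxxx ⇒ aaaaaaaaPxxxxxxxx ⇒ aaaaaaaaaxxxxxxxxx

P ⇒ aPx   [P → a P x]
aPx ⇒ aaPxx   [P → a P x]
aaPxx ⇒ aaaPxxx   [P → a P x]
aaaPxxx ⇒ aaaaPxxxx   [P → a P x]
aaaaPxxxx ⇒ aaaaaPxxxxx   [P → a P x]
aaaaaPxxxxx ⇒ aaaaaaPxxxxxx   [P → a P x]
aaaaaaPxxxxxx ⇒ aaaaaaaPxxxxxxx   [P → a P x]
aaaaaaaPxxxxxxx ⇒ aaaaaaaaPxxxxxxxx   [P → a P x]
aaaaaaaaPxxxxxxxx ⇒ aaaaaaaaaxxxxxxxxx   [P → a x]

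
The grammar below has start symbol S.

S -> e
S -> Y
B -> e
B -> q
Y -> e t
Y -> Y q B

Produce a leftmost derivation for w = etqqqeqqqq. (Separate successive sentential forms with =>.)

S => Y   [S -> Y]
Y => YqB   [Y -> Y q B]
YqB => YqBqB   [Y -> Y q B]
YqBqB => YqBqBqB   [Y -> Y q B]
YqBqBqB => YqBqBqBqB   [Y -> Y q B]
YqBqBqBqB => etqBqBqBqB   [Y -> e t]
etqBqBqBqB => etqqqBqBqB   [B -> q]
etqqqBqBqB => etqqqeqBqB   [B -> e]
etqqqeqBqB => etqqqeqqqB   [B -> q]
etqqqeqqqB => etqqqeqqqq   [B -> q]

S => Y => YqB => YqBqB => YqBqBqB => YqBqBqBqB => etqBqBqBqB => etqqqBqBqB => etqqqeqBqB => etqqqeqqqB => etqqqeqqqq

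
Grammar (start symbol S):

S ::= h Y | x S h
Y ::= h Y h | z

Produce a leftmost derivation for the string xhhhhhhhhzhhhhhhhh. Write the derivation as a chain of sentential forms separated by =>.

S => xSh   [S ::= x S h]
xSh => xhYh   [S ::= h Y]
xhYh => xhhYhh   [Y ::= h Y h]
xhhYhh => xhhhYhhh   [Y ::= h Y h]
xhhhYhhh => xhhhhYhhhh   [Y ::= h Y h]
xhhhhYhhhh => xhhhhhYhhhhh   [Y ::= h Y h]
xhhhhhYhhhhh => xhhhhhhYhhhhhh   [Y ::= h Y h]
xhhhhhhYhhhhhh => xhhhhhhhYhhhhhhh   [Y ::= h Y h]
xhhhhhhhYhhhhhhh => xhhhhhhhhYhhhhhhhh   [Y ::= h Y h]
xhhhhhhhhYhhhhhhhh => xhhhhhhhhzhhhhhhhh   [Y ::= z]

S => xSh => xhYh => xhhYhh => xhhhYhhh => xhhhhYhhhh => xhhhhhYhhhhh => xhhhhhhYhhhhhh => xhhhhhhhYhhhhhhh => xhhhhhhhhYhhhhhhhh => xhhhhhhhhzhhhhhhhh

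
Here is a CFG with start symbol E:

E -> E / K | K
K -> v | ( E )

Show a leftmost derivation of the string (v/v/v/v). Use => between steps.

E=>K=>(E)=>(E/K)=>(E/K/K)=>(E/K/K/K)=>(K/K/K/K)=>(v/K/K/K)=>(v/v/K/K)=>(v/v/v/K)=>(v/v/v/v)

E => K   [E -> K]
K => (E)   [K -> ( E )]
(E) => (E/K)   [E -> E / K]
(E/K) => (E/K/K)   [E -> E / K]
(E/K/K) => (E/K/K/K)   [E -> E / K]
(E/K/K/K) => (K/K/K/K)   [E -> K]
(K/K/K/K) => (v/K/K/K)   [K -> v]
(v/K/K/K) => (v/v/K/K)   [K -> v]
(v/v/K/K) => (v/v/v/K)   [K -> v]
(v/v/v/K) => (v/v/v/v)   [K -> v]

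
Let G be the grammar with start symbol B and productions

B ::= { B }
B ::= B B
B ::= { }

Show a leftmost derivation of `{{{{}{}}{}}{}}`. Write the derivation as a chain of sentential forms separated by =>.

B=>{B}=>{BB}=>{{B}B}=>{{BB}B}=>{{{B}B}B}=>{{{BB}B}B}=>{{{{}B}B}B}=>{{{{}{}}B}B}=>{{{{}{}}{}}B}=>{{{{}{}}{}}{}}

B => {B}   [B ::= { B }]
{B} => {BB}   [B ::= B B]
{BB} => {{B}B}   [B ::= { B }]
{{B}B} => {{BB}B}   [B ::= B B]
{{BB}B} => {{{B}B}B}   [B ::= { B }]
{{{B}B}B} => {{{BB}B}B}   [B ::= B B]
{{{BB}B}B} => {{{{}B}B}B}   [B ::= { }]
{{{{}B}B}B} => {{{{}{}}B}B}   [B ::= { }]
{{{{}{}}B}B} => {{{{}{}}{}}B}   [B ::= { }]
{{{{}{}}{}}B} => {{{{}{}}{}}{}}   [B ::= { }]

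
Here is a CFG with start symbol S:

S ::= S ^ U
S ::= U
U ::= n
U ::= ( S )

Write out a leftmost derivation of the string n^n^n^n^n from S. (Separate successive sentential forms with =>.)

S=>S^U=>S^U^U=>S^U^U^U=>S^U^U^U^U=>U^U^U^U^U=>n^U^U^U^U=>n^n^U^U^U=>n^n^n^U^U=>n^n^n^n^U=>n^n^n^n^n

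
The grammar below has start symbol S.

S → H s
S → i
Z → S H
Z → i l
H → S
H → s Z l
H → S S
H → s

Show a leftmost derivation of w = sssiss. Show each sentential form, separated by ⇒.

S ⇒ Hs   [S → H s]
Hs ⇒ Ss   [H → S]
Ss ⇒ Hss   [S → H s]
Hss ⇒ SSss   [H → S S]
SSss ⇒ HsSss   [S → H s]
HsSss ⇒ SsSss   [H → S]
SsSss ⇒ HssSss   [S → H s]
HssSss ⇒ sssSss   [H → s]
sssSss ⇒ sssiss   [S → i]

S ⇒ Hs ⇒ Ss ⇒ Hss ⇒ SSss ⇒ HsSss ⇒ SsSss ⇒ HssSss ⇒ sssSss ⇒ sssiss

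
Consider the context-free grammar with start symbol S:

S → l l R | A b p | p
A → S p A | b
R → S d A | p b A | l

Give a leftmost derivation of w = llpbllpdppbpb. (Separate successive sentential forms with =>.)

S => llR => llpbA => llpbSpA => llpbllRpA => llpbllSdApA => llpbllpdApA => llpbllpdSpApA => llpbllpdppApA => llpbllpdppbpA => llpbllpdppbpb

S => llR   [S → l l R]
llR => llpbA   [R → p b A]
llpbA => llpbSpA   [A → S p A]
llpbSpA => llpbllRpA   [S → l l R]
llpbllRpA => llpbllSdApA   [R → S d A]
llpbllSdApA => llpbllpdApA   [S → p]
llpbllpdApA => llpbllpdSpApA   [A → S p A]
llpbllpdSpApA => llpbllpdppApA   [S → p]
llpbllpdppApA => llpbllpdppbpA   [A → b]
llpbllpdppbpA => llpbllpdppbpb   [A → b]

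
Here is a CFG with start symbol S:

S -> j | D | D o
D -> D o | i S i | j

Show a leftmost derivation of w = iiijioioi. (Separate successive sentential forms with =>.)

S=>D=>iSi=>iDoi=>iiSioi=>iiDoioi=>iiiSioioi=>iiiDioioi=>iiijioioi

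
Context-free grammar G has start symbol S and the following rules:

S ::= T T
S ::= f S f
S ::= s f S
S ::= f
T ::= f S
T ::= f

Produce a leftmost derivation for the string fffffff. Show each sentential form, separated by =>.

S => fSf => ffSff => ffTTff => fffSTff => ffffTff => fffffff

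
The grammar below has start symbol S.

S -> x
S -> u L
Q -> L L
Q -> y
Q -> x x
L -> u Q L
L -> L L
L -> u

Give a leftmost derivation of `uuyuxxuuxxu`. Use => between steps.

S => uL => uuQL => uuyL => uuyuQL => uuyuxxL => uuyuxxLL => uuyuxxuL => uuyuxxuuQL => uuyuxxuuxxL => uuyuxxuuxxu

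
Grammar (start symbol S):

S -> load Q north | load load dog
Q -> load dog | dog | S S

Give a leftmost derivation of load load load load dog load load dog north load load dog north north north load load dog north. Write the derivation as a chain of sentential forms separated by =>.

S => load Q north => load S S north => load load Q north S north => load load S S north S north => load load load load dog S north S north => load load load load dog load Q north north S north => load load load load dog load S S north north S north => load load load load dog load load Q north S north north S north => load load load load dog load load dog north S north north S north => load load load load dog load load dog north load Q north north north S north => load load load load dog load load dog north load load dog north north north S north => load load load load dog load load dog north load load dog north north north load load dog north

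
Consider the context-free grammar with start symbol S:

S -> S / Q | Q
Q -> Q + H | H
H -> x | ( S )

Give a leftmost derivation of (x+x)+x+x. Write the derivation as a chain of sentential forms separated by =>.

S => Q   [S -> Q]
Q => Q+H   [Q -> Q + H]
Q+H => Q+H+H   [Q -> Q + H]
Q+H+H => H+H+H   [Q -> H]
H+H+H => (S)+H+H   [H -> ( S )]
(S)+H+H => (Q)+H+H   [S -> Q]
(Q)+H+H => (Q+H)+H+H   [Q -> Q + H]
(Q+H)+H+H => (H+H)+H+H   [Q -> H]
(H+H)+H+H => (x+H)+H+H   [H -> x]
(x+H)+H+H => (x+x)+H+H   [H -> x]
(x+x)+H+H => (x+x)+x+H   [H -> x]
(x+x)+x+H => (x+x)+x+x   [H -> x]

S => Q => Q+H => Q+H+H => H+H+H => (S)+H+H => (Q)+H+H => (Q+H)+H+H => (H+H)+H+H => (x+H)+H+H => (x+x)+H+H => (x+x)+x+H => (x+x)+x+x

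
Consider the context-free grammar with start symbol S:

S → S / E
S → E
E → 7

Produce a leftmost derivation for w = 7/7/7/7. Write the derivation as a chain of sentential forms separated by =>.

S => S/E   [S → S / E]
S/E => S/E/E   [S → S / E]
S/E/E => S/E/E/E   [S → S / E]
S/E/E/E => E/E/E/E   [S → E]
E/E/E/E => 7/E/E/E   [E → 7]
7/E/E/E => 7/7/E/E   [E → 7]
7/7/E/E => 7/7/7/E   [E → 7]
7/7/7/E => 7/7/7/7   [E → 7]

S => S/E => S/E/E => S/E/E/E => E/E/E/E => 7/E/E/E => 7/7/E/E => 7/7/7/E => 7/7/7/7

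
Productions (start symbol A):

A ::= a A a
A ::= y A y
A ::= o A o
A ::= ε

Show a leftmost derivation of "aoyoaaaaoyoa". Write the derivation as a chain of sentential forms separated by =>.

A => aAa   [A ::= a A a]
aAa => aoAoa   [A ::= o A o]
aoAoa => aoyAyoa   [A ::= y A y]
aoyAyoa => aoyoAoyoa   [A ::= o A o]
aoyoAoyoa => aoyoaAaoyoa   [A ::= a A a]
aoyoaAaoyoa => aoyoaaAaaoyoa   [A ::= a A a]
aoyoaaAaaoyoa => aoyoaaaaoyoa   [A ::= ε]

A => aAa => aoAoa => aoyAyoa => aoyoAoyoa => aoyoaAaoyoa => aoyoaaAaaoyoa => aoyoaaaaoyoa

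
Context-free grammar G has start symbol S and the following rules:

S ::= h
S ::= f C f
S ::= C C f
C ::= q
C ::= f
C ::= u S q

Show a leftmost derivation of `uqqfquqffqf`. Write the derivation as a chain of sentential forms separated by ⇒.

S⇒CCf⇒uSqCf⇒uCCfqCf⇒uqCfqCf⇒uqqfqCf⇒uqqfquSqf⇒uqqfquCCfqf⇒uqqfquqCfqf⇒uqqfquqffqf

S ⇒ CCf   [S ::= C C f]
CCf ⇒ uSqCf   [C ::= u S q]
uSqCf ⇒ uCCfqCf   [S ::= C C f]
uCCfqCf ⇒ uqCfqCf   [C ::= q]
uqCfqCf ⇒ uqqfqCf   [C ::= q]
uqqfqCf ⇒ uqqfquSqf   [C ::= u S q]
uqqfquSqf ⇒ uqqfquCCfqf   [S ::= C C f]
uqqfquCCfqf ⇒ uqqfquqCfqf   [C ::= q]
uqqfquqCfqf ⇒ uqqfquqffqf   [C ::= f]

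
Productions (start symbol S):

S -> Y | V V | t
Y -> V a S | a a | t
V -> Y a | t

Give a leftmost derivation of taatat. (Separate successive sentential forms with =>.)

S => VV => YaV => VaSaV => YaaSaV => taaSaV => taataV => taatat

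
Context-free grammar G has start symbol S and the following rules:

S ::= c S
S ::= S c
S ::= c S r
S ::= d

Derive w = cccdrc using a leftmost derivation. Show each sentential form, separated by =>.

S => cS   [S ::= c S]
cS => ccS   [S ::= c S]
ccS => ccSc   [S ::= S c]
ccSc => cccSrc   [S ::= c S r]
cccSrc => cccdrc   [S ::= d]

S=>cS=>ccS=>ccSc=>cccSrc=>cccdrc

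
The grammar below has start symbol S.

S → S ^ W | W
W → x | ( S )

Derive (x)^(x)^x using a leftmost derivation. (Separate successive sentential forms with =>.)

S => S^W   [S → S ^ W]
S^W => S^W^W   [S → S ^ W]
S^W^W => W^W^W   [S → W]
W^W^W => (S)^W^W   [W → ( S )]
(S)^W^W => (W)^W^W   [S → W]
(W)^W^W => (x)^W^W   [W → x]
(x)^W^W => (x)^(S)^W   [W → ( S )]
(x)^(S)^W => (x)^(W)^W   [S → W]
(x)^(W)^W => (x)^(x)^W   [W → x]
(x)^(x)^W => (x)^(x)^x   [W → x]

S=>S^W=>S^W^W=>W^W^W=>(S)^W^W=>(W)^W^W=>(x)^W^W=>(x)^(S)^W=>(x)^(W)^W=>(x)^(x)^W=>(x)^(x)^x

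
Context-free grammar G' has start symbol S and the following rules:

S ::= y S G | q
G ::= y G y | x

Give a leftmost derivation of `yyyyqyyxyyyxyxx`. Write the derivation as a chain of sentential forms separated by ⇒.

S ⇒ ySG ⇒ yySGG ⇒ yyySGGG ⇒ yyyySGGGG ⇒ yyyyqGGGG ⇒ yyyyqyGyGGG ⇒ yyyyqyyGyyGGG ⇒ yyyyqyyxyyGGG ⇒ yyyyqyyxyyyGyGG ⇒ yyyyqyyxyyyxyGG ⇒ yyyyqyyxyyyxyxG ⇒ yyyyqyyxyyyxyxx

S ⇒ ySG   [S ::= y S G]
ySG ⇒ yySGG   [S ::= y S G]
yySGG ⇒ yyySGGG   [S ::= y S G]
yyySGGG ⇒ yyyySGGGG   [S ::= y S G]
yyyySGGGG ⇒ yyyyqGGGG   [S ::= q]
yyyyqGGGG ⇒ yyyyqyGyGGG   [G ::= y G y]
yyyyqyGyGGG ⇒ yyyyqyyGyyGGG   [G ::= y G y]
yyyyqyyGyyGGG ⇒ yyyyqyyxyyGGG   [G ::= x]
yyyyqyyxyyGGG ⇒ yyyyqyyxyyyGyGG   [G ::= y G y]
yyyyqyyxyyyGyGG ⇒ yyyyqyyxyyyxyGG   [G ::= x]
yyyyqyyxyyyxyGG ⇒ yyyyqyyxyyyxyxG   [G ::= x]
yyyyqyyxyyyxyxG ⇒ yyyyqyyxyyyxyxx   [G ::= x]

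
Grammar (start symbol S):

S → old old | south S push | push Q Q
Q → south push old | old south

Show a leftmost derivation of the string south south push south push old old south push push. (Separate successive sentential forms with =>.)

S => south S push   [S → south S push]
south S push => south south S push push   [S → south S push]
south south S push push => south south push Q Q push push   [S → push Q Q]
south south push Q Q push push => south south push south push old Q push push   [Q → south push old]
south south push south push old Q push push => south south push south push old old south push push   [Q → old south]

S => south S push => south south S push push => south south push Q Q push push => south south push south push old Q push push => south south push south push old old south push push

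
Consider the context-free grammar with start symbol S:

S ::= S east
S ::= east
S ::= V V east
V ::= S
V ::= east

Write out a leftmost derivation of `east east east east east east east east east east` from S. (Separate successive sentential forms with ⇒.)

S ⇒ V V east ⇒ east V east ⇒ east S east ⇒ east V V east east ⇒ east S V east east ⇒ east V V east V east east ⇒ east S V east V east east ⇒ east S east V east V east east ⇒ east V V east east V east V east east ⇒ east S V east east V east V east east ⇒ east east V east east V east V east east ⇒ east east east east east V east V east east ⇒ east east east east east east east V east east ⇒ east east east east east east east east east east

S ⇒ V V east   [S ::= V V east]
V V east ⇒ east V east   [V ::= east]
east V east ⇒ east S east   [V ::= S]
east S east ⇒ east V V east east   [S ::= V V east]
east V V east east ⇒ east S V east east   [V ::= S]
east S V east east ⇒ east V V east V east east   [S ::= V V east]
east V V east V east east ⇒ east S V east V east east   [V ::= S]
east S V east V east east ⇒ east S east V east V east east   [S ::= S east]
east S east V east V east east ⇒ east V V east east V east V east east   [S ::= V V east]
east V V east east V east V east east ⇒ east S V east east V east V east east   [V ::= S]
east S V east east V east V east east ⇒ east east V east east V east V east east   [S ::= east]
east east V east east V east V east east ⇒ east east east east east V east V east east   [V ::= east]
east east east east east V east V east east ⇒ east east east east east east east V east east   [V ::= east]
east east east east east east east V east east ⇒ east east east east east east east east east east   [V ::= east]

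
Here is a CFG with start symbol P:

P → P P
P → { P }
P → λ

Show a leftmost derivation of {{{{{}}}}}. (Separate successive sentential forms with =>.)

P => {P} => {PP} => {{P}P} => {{{P}}P} => {{{PP}}P} => {{{{P}P}}P} => {{{{{P}}P}}P} => {{{{{}}P}}P} => {{{{{}}}}P} => {{{{{}}}}}

P => {P}   [P → { P }]
{P} => {PP}   [P → P P]
{PP} => {{P}P}   [P → { P }]
{{P}P} => {{{P}}P}   [P → { P }]
{{{P}}P} => {{{PP}}P}   [P → P P]
{{{PP}}P} => {{{{P}P}}P}   [P → { P }]
{{{{P}P}}P} => {{{{{P}}P}}P}   [P → { P }]
{{{{{P}}P}}P} => {{{{{}}P}}P}   [P → λ]
{{{{{}}P}}P} => {{{{{}}}}P}   [P → λ]
{{{{{}}}}P} => {{{{{}}}}}   [P → λ]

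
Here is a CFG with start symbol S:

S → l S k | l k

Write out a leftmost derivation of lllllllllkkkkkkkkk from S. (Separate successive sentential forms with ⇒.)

S ⇒ lSk ⇒ llSkk ⇒ lllSkkk ⇒ llllSkkkk ⇒ lllllSkkkkk ⇒ llllllSkkkkkk ⇒ lllllllSkkkkkkk ⇒ llllllllSkkkkkkkk ⇒ lllllllllkkkkkkkkk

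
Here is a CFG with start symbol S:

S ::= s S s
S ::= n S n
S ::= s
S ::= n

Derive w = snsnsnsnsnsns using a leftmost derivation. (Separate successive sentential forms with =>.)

S => sSs => snSns => snsSsns => snsnSnsns => snsnsSsnsns => snsnsnSnsnsns => snsnsnsnsnsns

S => sSs   [S ::= s S s]
sSs => snSns   [S ::= n S n]
snSns => snsSsns   [S ::= s S s]
snsSsns => snsnSnsns   [S ::= n S n]
snsnSnsns => snsnsSsnsns   [S ::= s S s]
snsnsSsnsns => snsnsnSnsnsns   [S ::= n S n]
snsnsnSnsnsns => snsnsnsnsnsns   [S ::= s]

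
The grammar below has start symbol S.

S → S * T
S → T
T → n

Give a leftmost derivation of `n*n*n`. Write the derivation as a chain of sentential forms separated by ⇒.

S⇒S*T⇒S*T*T⇒T*T*T⇒n*T*T⇒n*n*T⇒n*n*n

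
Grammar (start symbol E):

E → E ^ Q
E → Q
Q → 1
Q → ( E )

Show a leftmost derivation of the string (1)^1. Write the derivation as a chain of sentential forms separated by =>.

E => E^Q   [E → E ^ Q]
E^Q => Q^Q   [E → Q]
Q^Q => (E)^Q   [Q → ( E )]
(E)^Q => (Q)^Q   [E → Q]
(Q)^Q => (1)^Q   [Q → 1]
(1)^Q => (1)^1   [Q → 1]

E => E^Q => Q^Q => (E)^Q => (Q)^Q => (1)^Q => (1)^1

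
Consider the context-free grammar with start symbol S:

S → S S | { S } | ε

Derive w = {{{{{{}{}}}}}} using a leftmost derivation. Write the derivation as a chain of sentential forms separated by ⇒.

S⇒{S}⇒{SS}⇒{{S}S}⇒{{{S}}S}⇒{{{{S}}}S}⇒{{{{SS}}}S}⇒{{{{{S}S}}}S}⇒{{{{{SS}S}}}S}⇒{{{{{{S}S}S}}}S}⇒{{{{{{}S}S}}}S}⇒{{{{{{}{S}}S}}}S}⇒{{{{{{}{}}S}}}S}⇒{{{{{{}{}}}}}S}⇒{{{{{{}{}}}}}}

S ⇒ {S}   [S → { S }]
{S} ⇒ {SS}   [S → S S]
{SS} ⇒ {{S}S}   [S → { S }]
{{S}S} ⇒ {{{S}}S}   [S → { S }]
{{{S}}S} ⇒ {{{{S}}}S}   [S → { S }]
{{{{S}}}S} ⇒ {{{{SS}}}S}   [S → S S]
{{{{SS}}}S} ⇒ {{{{{S}S}}}S}   [S → { S }]
{{{{{S}S}}}S} ⇒ {{{{{SS}S}}}S}   [S → S S]
{{{{{SS}S}}}S} ⇒ {{{{{{S}S}S}}}S}   [S → { S }]
{{{{{{S}S}S}}}S} ⇒ {{{{{{}S}S}}}S}   [S → ε]
{{{{{{}S}S}}}S} ⇒ {{{{{{}{S}}S}}}S}   [S → { S }]
{{{{{{}{S}}S}}}S} ⇒ {{{{{{}{}}S}}}S}   [S → ε]
{{{{{{}{}}S}}}S} ⇒ {{{{{{}{}}}}}S}   [S → ε]
{{{{{{}{}}}}}S} ⇒ {{{{{{}{}}}}}}   [S → ε]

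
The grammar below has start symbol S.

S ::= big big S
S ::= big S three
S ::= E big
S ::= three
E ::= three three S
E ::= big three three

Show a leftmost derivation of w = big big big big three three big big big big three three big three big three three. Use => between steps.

S => big S three => big big S three three => big big big big S three three => big big big big E big three three => big big big big three three S big three three => big big big big three three big S three big three three => big big big big three three big big big S three big three three => big big big big three three big big big E big three big three three => big big big big three three big big big big three three big three big three three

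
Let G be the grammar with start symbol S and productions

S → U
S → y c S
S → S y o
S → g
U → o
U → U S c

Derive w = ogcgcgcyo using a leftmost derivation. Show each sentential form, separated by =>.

S => Syo => Uyo => UScyo => UScScyo => UScScScyo => oScScScyo => ogcScScyo => ogcgcScyo => ogcgcgcyo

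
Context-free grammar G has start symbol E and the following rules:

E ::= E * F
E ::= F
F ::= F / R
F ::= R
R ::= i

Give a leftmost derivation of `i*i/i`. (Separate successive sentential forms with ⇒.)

E ⇒ E*F ⇒ F*F ⇒ R*F ⇒ i*F ⇒ i*F/R ⇒ i*R/R ⇒ i*i/R ⇒ i*i/i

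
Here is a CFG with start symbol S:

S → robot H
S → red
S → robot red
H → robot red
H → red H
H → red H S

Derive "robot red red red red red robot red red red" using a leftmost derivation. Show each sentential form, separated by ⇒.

S ⇒ robot H ⇒ robot red H S ⇒ robot red red H S ⇒ robot red red red H S S ⇒ robot red red red red H S S ⇒ robot red red red red red H S S ⇒ robot red red red red red robot red S S ⇒ robot red red red red red robot red red S ⇒ robot red red red red red robot red red red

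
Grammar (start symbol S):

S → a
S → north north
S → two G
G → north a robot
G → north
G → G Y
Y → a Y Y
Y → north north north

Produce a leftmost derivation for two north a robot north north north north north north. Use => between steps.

S => two G => two G Y => two G Y Y => two north a robot Y Y => two north a robot north north north Y => two north a robot north north north north north north

S => two G   [S → two G]
two G => two G Y   [G → G Y]
two G Y => two G Y Y   [G → G Y]
two G Y Y => two north a robot Y Y   [G → north a robot]
two north a robot Y Y => two north a robot north north north Y   [Y → north north north]
two north a robot north north north Y => two north a robot north north north north north north   [Y → north north north]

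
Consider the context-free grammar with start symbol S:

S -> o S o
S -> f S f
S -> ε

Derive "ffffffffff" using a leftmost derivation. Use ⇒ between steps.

S ⇒ fSf ⇒ ffSff ⇒ fffSfff ⇒ ffffSffff ⇒ fffffSfffff ⇒ ffffffffff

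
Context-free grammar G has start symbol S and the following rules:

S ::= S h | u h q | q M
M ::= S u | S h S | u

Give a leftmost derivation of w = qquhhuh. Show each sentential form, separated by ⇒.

S ⇒ Sh   [S ::= S h]
Sh ⇒ qMh   [S ::= q M]
qMh ⇒ qSuh   [M ::= S u]
qSuh ⇒ qShuh   [S ::= S h]
qShuh ⇒ qShhuh   [S ::= S h]
qShhuh ⇒ qqMhhuh   [S ::= q M]
qqMhhuh ⇒ qquhhuh   [M ::= u]

S ⇒ Sh ⇒ qMh ⇒ qSuh ⇒ qShuh ⇒ qShhuh ⇒ qqMhhuh ⇒ qquhhuh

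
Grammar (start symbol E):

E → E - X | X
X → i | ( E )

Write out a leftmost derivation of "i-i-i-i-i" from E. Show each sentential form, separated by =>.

E => E-X => E-X-X => E-X-X-X => E-X-X-X-X => X-X-X-X-X => i-X-X-X-X => i-i-X-X-X => i-i-i-X-X => i-i-i-i-X => i-i-i-i-i

E => E-X   [E → E - X]
E-X => E-X-X   [E → E - X]
E-X-X => E-X-X-X   [E → E - X]
E-X-X-X => E-X-X-X-X   [E → E - X]
E-X-X-X-X => X-X-X-X-X   [E → X]
X-X-X-X-X => i-X-X-X-X   [X → i]
i-X-X-X-X => i-i-X-X-X   [X → i]
i-i-X-X-X => i-i-i-X-X   [X → i]
i-i-i-X-X => i-i-i-i-X   [X → i]
i-i-i-i-X => i-i-i-i-i   [X → i]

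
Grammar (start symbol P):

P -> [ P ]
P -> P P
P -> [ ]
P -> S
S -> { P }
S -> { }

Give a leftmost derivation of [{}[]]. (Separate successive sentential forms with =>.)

P => [P] => [PP] => [SP] => [{}P] => [{}[]]

P => [P]   [P -> [ P ]]
[P] => [PP]   [P -> P P]
[PP] => [SP]   [P -> S]
[SP] => [{}P]   [S -> { }]
[{}P] => [{}[]]   [P -> [ ]]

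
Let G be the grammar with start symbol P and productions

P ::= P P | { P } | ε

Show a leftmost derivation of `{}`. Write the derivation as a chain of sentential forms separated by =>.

P => PP => PPP => {P}PP => {}PP => {}P => {}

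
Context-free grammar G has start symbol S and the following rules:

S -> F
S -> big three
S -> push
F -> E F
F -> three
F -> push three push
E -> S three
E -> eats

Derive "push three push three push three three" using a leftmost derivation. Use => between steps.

S => F => E F => S three F => F three F => E F three F => S three F three F => push three F three F => push three push three push three F => push three push three push three three

S => F   [S -> F]
F => E F   [F -> E F]
E F => S three F   [E -> S three]
S three F => F three F   [S -> F]
F three F => E F three F   [F -> E F]
E F three F => S three F three F   [E -> S three]
S three F three F => push three F three F   [S -> push]
push three F three F => push three push three push three F   [F -> push three push]
push three push three push three F => push three push three push three three   [F -> three]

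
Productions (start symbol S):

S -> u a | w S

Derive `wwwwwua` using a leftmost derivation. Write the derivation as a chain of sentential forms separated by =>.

S => wS => wwS => wwwS => wwwwS => wwwwwS => wwwwwua

S => wS   [S -> w S]
wS => wwS   [S -> w S]
wwS => wwwS   [S -> w S]
wwwS => wwwwS   [S -> w S]
wwwwS => wwwwwS   [S -> w S]
wwwwwS => wwwwwua   [S -> u a]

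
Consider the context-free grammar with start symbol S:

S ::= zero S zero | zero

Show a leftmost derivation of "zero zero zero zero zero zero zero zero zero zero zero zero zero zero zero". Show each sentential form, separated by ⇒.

S ⇒ zero S zero ⇒ zero zero S zero zero ⇒ zero zero zero S zero zero zero ⇒ zero zero zero zero S zero zero zero zero ⇒ zero zero zero zero zero S zero zero zero zero zero ⇒ zero zero zero zero zero zero S zero zero zero zero zero zero ⇒ zero zero zero zero zero zero zero S zero zero zero zero zero zero zero ⇒ zero zero zero zero zero zero zero zero zero zero zero zero zero zero zero

S ⇒ zero S zero   [S ::= zero S zero]
zero S zero ⇒ zero zero S zero zero   [S ::= zero S zero]
zero zero S zero zero ⇒ zero zero zero S zero zero zero   [S ::= zero S zero]
zero zero zero S zero zero zero ⇒ zero zero zero zero S zero zero zero zero   [S ::= zero S zero]
zero zero zero zero S zero zero zero zero ⇒ zero zero zero zero zero S zero zero zero zero zero   [S ::= zero S zero]
zero zero zero zero zero S zero zero zero zero zero ⇒ zero zero zero zero zero zero S zero zero zero zero zero zero   [S ::= zero S zero]
zero zero zero zero zero zero S zero zero zero zero zero zero ⇒ zero zero zero zero zero zero zero S zero zero zero zero zero zero zero   [S ::= zero S zero]
zero zero zero zero zero zero zero S zero zero zero zero zero zero zero ⇒ zero zero zero zero zero zero zero zero zero zero zero zero zero zero zero   [S ::= zero]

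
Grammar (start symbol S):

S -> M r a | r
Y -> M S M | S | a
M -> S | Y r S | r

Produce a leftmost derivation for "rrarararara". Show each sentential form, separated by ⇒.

S⇒Mra⇒Sra⇒Mrara⇒Srara⇒Mrarara⇒Srarara⇒Mrararara⇒Srararara⇒Mrarararara⇒rrarararara

S ⇒ Mra   [S -> M r a]
Mra ⇒ Sra   [M -> S]
Sra ⇒ Mrara   [S -> M r a]
Mrara ⇒ Srara   [M -> S]
Srara ⇒ Mrarara   [S -> M r a]
Mrarara ⇒ Srarara   [M -> S]
Srarara ⇒ Mrararara   [S -> M r a]
Mrararara ⇒ Srararara   [M -> S]
Srararara ⇒ Mrarararara   [S -> M r a]
Mrarararara ⇒ rrarararara   [M -> r]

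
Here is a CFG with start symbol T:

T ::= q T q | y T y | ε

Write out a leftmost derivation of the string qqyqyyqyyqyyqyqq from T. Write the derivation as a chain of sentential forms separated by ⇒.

T⇒qTq⇒qqTqq⇒qqyTyqq⇒qqyqTqyqq⇒qqyqyTyqyqq⇒qqyqyyTyyqyqq⇒qqyqyyqTqyyqyqq⇒qqyqyyqyTyqyyqyqq⇒qqyqyyqyyqyyqyqq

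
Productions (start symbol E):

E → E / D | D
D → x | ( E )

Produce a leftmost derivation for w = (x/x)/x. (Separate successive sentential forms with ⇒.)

E ⇒ E/D ⇒ D/D ⇒ (E)/D ⇒ (E/D)/D ⇒ (D/D)/D ⇒ (x/D)/D ⇒ (x/x)/D ⇒ (x/x)/x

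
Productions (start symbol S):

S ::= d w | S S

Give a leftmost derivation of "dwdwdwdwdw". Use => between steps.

S => SS => SSS => SSSS => dwSSS => dwSSSS => dwdwSSS => dwdwdwSS => dwdwdwdwS => dwdwdwdwdw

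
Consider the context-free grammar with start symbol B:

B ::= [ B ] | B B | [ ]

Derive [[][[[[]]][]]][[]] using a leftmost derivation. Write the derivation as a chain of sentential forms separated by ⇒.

B ⇒ BB ⇒ [B]B ⇒ [BB]B ⇒ [[]B]B ⇒ [[][B]]B ⇒ [[][BB]]B ⇒ [[][[B]B]]B ⇒ [[][[[B]]B]]B ⇒ [[][[[[]]]B]]B ⇒ [[][[[[]]][]]]B ⇒ [[][[[[]]][]]][B] ⇒ [[][[[[]]][]]][[]]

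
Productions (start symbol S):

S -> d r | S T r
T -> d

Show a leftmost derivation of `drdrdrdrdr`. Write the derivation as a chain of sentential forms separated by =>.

S => STr   [S -> S T r]
STr => STrTr   [S -> S T r]
STrTr => STrTrTr   [S -> S T r]
STrTrTr => STrTrTrTr   [S -> S T r]
STrTrTrTr => drTrTrTrTr   [S -> d r]
drTrTrTrTr => drdrTrTrTr   [T -> d]
drdrTrTrTr => drdrdrTrTr   [T -> d]
drdrdrTrTr => drdrdrdrTr   [T -> d]
drdrdrdrTr => drdrdrdrdr   [T -> d]

S=>STr=>STrTr=>STrTrTr=>STrTrTrTr=>drTrTrTrTr=>drdrTrTrTr=>drdrdrTrTr=>drdrdrdrTr=>drdrdrdrdr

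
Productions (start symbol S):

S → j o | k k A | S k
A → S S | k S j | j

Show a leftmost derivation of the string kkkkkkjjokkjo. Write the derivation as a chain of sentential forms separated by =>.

S => kkA => kkSS => kkSkS => kkkkAkS => kkkkSSkS => kkkkkkASkS => kkkkkkjSkS => kkkkkkjSkkS => kkkkkkjjokkS => kkkkkkjjokkjo

S => kkA   [S → k k A]
kkA => kkSS   [A → S S]
kkSS => kkSkS   [S → S k]
kkSkS => kkkkAkS   [S → k k A]
kkkkAkS => kkkkSSkS   [A → S S]
kkkkSSkS => kkkkkkASkS   [S → k k A]
kkkkkkASkS => kkkkkkjSkS   [A → j]
kkkkkkjSkS => kkkkkkjSkkS   [S → S k]
kkkkkkjSkkS => kkkkkkjjokkS   [S → j o]
kkkkkkjjokkS => kkkkkkjjokkjo   [S → j o]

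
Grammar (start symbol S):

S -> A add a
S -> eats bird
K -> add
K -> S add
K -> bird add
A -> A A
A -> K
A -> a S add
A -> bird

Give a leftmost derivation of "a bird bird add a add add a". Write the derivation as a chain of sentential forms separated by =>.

S => A add a => a S add add a => a A add a add add a => a A A add a add add a => a bird A add a add add a => a bird bird add a add add a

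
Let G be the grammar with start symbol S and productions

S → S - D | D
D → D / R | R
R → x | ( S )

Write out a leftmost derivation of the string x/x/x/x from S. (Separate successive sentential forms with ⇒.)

S⇒D⇒D/R⇒D/R/R⇒D/R/R/R⇒R/R/R/R⇒x/R/R/R⇒x/x/R/R⇒x/x/x/R⇒x/x/x/x

S ⇒ D   [S → D]
D ⇒ D/R   [D → D / R]
D/R ⇒ D/R/R   [D → D / R]
D/R/R ⇒ D/R/R/R   [D → D / R]
D/R/R/R ⇒ R/R/R/R   [D → R]
R/R/R/R ⇒ x/R/R/R   [R → x]
x/R/R/R ⇒ x/x/R/R   [R → x]
x/x/R/R ⇒ x/x/x/R   [R → x]
x/x/x/R ⇒ x/x/x/x   [R → x]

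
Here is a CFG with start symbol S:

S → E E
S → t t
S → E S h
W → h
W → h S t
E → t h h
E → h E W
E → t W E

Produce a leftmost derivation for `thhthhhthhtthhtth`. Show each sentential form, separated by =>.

S=>ESh=>tWESh=>thStESh=>thEEtESh=>thhEWEtESh=>thhthhWEtESh=>thhthhhEtESh=>thhthhhthhtESh=>thhthhhthhtthhSh=>thhthhhthhtthhtth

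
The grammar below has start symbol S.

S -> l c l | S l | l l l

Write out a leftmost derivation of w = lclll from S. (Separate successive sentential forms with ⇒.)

S ⇒ Sl ⇒ Sll ⇒ lclll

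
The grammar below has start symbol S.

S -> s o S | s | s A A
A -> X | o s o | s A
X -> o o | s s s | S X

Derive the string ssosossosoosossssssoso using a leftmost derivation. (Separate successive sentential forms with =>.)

S => sAA => sXA => sSXA => ssAAXA => ssosoAXA => ssososAXA => ssososXXA => ssososSXXA => ssosossAAXXA => ssosossosoAXXA => ssosossosoosoXXA => ssosossosoososssXA => ssosossosoosossssssA => ssosossosoosossssssoso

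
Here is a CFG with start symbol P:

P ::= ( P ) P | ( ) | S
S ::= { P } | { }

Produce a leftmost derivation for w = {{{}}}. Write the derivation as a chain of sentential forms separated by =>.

P=>S=>{P}=>{S}=>{{P}}=>{{S}}=>{{{}}}

P => S   [P ::= S]
S => {P}   [S ::= { P }]
{P} => {S}   [P ::= S]
{S} => {{P}}   [S ::= { P }]
{{P}} => {{S}}   [P ::= S]
{{S}} => {{{}}}   [S ::= { }]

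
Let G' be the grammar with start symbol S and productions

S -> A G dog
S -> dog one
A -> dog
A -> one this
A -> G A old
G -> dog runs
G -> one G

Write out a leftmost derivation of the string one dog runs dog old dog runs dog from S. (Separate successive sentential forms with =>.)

S => A G dog   [S -> A G dog]
A G dog => G A old G dog   [A -> G A old]
G A old G dog => one G A old G dog   [G -> one G]
one G A old G dog => one dog runs A old G dog   [G -> dog runs]
one dog runs A old G dog => one dog runs dog old G dog   [A -> dog]
one dog runs dog old G dog => one dog runs dog old dog runs dog   [G -> dog runs]

S => A G dog => G A old G dog => one G A old G dog => one dog runs A old G dog => one dog runs dog old G dog => one dog runs dog old dog runs dog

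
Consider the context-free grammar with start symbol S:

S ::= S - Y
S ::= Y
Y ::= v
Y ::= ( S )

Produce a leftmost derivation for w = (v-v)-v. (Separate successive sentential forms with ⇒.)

S⇒S-Y⇒Y-Y⇒(S)-Y⇒(S-Y)-Y⇒(Y-Y)-Y⇒(v-Y)-Y⇒(v-v)-Y⇒(v-v)-v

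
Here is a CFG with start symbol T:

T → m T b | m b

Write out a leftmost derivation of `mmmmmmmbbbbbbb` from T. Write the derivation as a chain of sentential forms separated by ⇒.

T ⇒ mTb ⇒ mmTbb ⇒ mmmTbbb ⇒ mmmmTbbbb ⇒ mmmmmTbbbbb ⇒ mmmmmmTbbbbbb ⇒ mmmmmmmbbbbbbb

T ⇒ mTb   [T → m T b]
mTb ⇒ mmTbb   [T → m T b]
mmTbb ⇒ mmmTbbb   [T → m T b]
mmmTbbb ⇒ mmmmTbbbb   [T → m T b]
mmmmTbbbb ⇒ mmmmmTbbbbb   [T → m T b]
mmmmmTbbbbb ⇒ mmmmmmTbbbbbb   [T → m T b]
mmmmmmTbbbbbb ⇒ mmmmmmmbbbbbbb   [T → m b]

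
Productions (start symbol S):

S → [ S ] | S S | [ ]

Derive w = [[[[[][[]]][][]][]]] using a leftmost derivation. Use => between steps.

S => [S] => [[S]] => [[SS]] => [[[S]S]] => [[[SS]S]] => [[[[S]S]S]] => [[[[SS]S]S]] => [[[[[]S]S]S]] => [[[[[][S]]S]S]] => [[[[[][[]]]S]S]] => [[[[[][[]]]SS]S]] => [[[[[][[]]][]S]S]] => [[[[[][[]]][][]]S]] => [[[[[][[]]][][]][]]]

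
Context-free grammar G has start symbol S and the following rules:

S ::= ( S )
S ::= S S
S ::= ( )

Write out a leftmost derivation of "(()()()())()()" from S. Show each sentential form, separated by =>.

S=>SS=>SSS=>(S)SS=>(SS)SS=>(SSS)SS=>(SSSS)SS=>(()SSS)SS=>(()()SS)SS=>(()()()S)SS=>(()()()())SS=>(()()()())()S=>(()()()())()()

S => SS   [S ::= S S]
SS => SSS   [S ::= S S]
SSS => (S)SS   [S ::= ( S )]
(S)SS => (SS)SS   [S ::= S S]
(SS)SS => (SSS)SS   [S ::= S S]
(SSS)SS => (SSSS)SS   [S ::= S S]
(SSSS)SS => (()SSS)SS   [S ::= ( )]
(()SSS)SS => (()()SS)SS   [S ::= ( )]
(()()SS)SS => (()()()S)SS   [S ::= ( )]
(()()()S)SS => (()()()())SS   [S ::= ( )]
(()()()())SS => (()()()())()S   [S ::= ( )]
(()()()())()S => (()()()())()()   [S ::= ( )]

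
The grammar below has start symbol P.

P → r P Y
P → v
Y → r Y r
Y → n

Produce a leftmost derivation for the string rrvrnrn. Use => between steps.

P=>rPY=>rrPYY=>rrvYY=>rrvrYrY=>rrvrnrY=>rrvrnrn

P => rPY   [P → r P Y]
rPY => rrPYY   [P → r P Y]
rrPYY => rrvYY   [P → v]
rrvYY => rrvrYrY   [Y → r Y r]
rrvrYrY => rrvrnrY   [Y → n]
rrvrnrY => rrvrnrn   [Y → n]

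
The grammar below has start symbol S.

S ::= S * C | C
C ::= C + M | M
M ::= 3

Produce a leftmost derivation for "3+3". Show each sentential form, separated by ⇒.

S ⇒ C ⇒ C+M ⇒ M+M ⇒ 3+M ⇒ 3+3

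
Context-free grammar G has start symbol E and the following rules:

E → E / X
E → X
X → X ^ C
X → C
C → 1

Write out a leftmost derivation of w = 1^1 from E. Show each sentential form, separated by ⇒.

E⇒X⇒X^C⇒C^C⇒1^C⇒1^1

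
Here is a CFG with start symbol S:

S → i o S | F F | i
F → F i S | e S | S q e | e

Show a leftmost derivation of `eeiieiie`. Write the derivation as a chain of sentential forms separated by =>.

S => FF => FiSF => eSiSF => eFFiSF => eFiSFiSF => eeiSFiSF => eeiiFiSF => eeiieiSF => eeiieiiF => eeiieiie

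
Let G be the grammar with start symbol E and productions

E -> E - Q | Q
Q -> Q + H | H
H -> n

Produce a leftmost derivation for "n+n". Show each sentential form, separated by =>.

E => Q => Q+H => H+H => n+H => n+n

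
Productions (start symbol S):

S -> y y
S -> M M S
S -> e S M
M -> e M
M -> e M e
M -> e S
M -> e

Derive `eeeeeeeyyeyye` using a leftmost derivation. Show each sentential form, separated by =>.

S => MMS => eMS => eeS => eeeSM => eeeMMSM => eeeeMSM => eeeeeMSM => eeeeeeMeSM => eeeeeeeSeSM => eeeeeeeyyeSM => eeeeeeeyyeyyM => eeeeeeeyyeyye

S => MMS   [S -> M M S]
MMS => eMS   [M -> e]
eMS => eeS   [M -> e]
eeS => eeeSM   [S -> e S M]
eeeSM => eeeMMSM   [S -> M M S]
eeeMMSM => eeeeMSM   [M -> e]
eeeeMSM => eeeeeMSM   [M -> e M]
eeeeeMSM => eeeeeeMeSM   [M -> e M e]
eeeeeeMeSM => eeeeeeeSeSM   [M -> e S]
eeeeeeeSeSM => eeeeeeeyyeSM   [S -> y y]
eeeeeeeyyeSM => eeeeeeeyyeyyM   [S -> y y]
eeeeeeeyyeyyM => eeeeeeeyyeyye   [M -> e]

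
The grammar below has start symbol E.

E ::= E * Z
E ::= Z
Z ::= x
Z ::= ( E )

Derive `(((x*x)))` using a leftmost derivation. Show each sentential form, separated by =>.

E => Z => (E) => (Z) => ((E)) => ((Z)) => (((E))) => (((E*Z))) => (((Z*Z))) => (((x*Z))) => (((x*x)))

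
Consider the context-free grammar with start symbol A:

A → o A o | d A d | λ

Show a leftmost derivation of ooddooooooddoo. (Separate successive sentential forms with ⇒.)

A ⇒ oAo ⇒ ooAoo ⇒ oodAdoo ⇒ ooddAddoo ⇒ ooddoAoddoo ⇒ ooddooAooddoo ⇒ ooddoooAoooddoo ⇒ ooddooooooddoo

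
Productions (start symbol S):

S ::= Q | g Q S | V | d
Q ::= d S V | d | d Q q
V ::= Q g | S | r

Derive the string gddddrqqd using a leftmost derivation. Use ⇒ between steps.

S ⇒ gQS   [S ::= g Q S]
gQS ⇒ gdQqS   [Q ::= d Q q]
gdQqS ⇒ gddQqqS   [Q ::= d Q q]
gddQqqS ⇒ gdddSVqqS   [Q ::= d S V]
gdddSVqqS ⇒ gdddQVqqS   [S ::= Q]
gdddQVqqS ⇒ gddddVqqS   [Q ::= d]
gddddVqqS ⇒ gddddrqqS   [V ::= r]
gddddrqqS ⇒ gddddrqqQ   [S ::= Q]
gddddrqqQ ⇒ gddddrqqd   [Q ::= d]

S ⇒ gQS ⇒ gdQqS ⇒ gddQqqS ⇒ gdddSVqqS ⇒ gdddQVqqS ⇒ gddddVqqS ⇒ gddddrqqS ⇒ gddddrqqQ ⇒ gddddrqqd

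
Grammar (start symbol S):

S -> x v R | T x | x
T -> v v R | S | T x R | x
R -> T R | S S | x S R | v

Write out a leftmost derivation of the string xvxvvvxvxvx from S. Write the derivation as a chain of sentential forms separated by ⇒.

S ⇒ xvR   [S -> x v R]
xvR ⇒ xvSS   [R -> S S]
xvSS ⇒ xvxS   [S -> x]
xvxS ⇒ xvxTx   [S -> T x]
xvxTx ⇒ xvxTxRx   [T -> T x R]
xvxTxRx ⇒ xvxTxRxRx   [T -> T x R]
xvxTxRxRx ⇒ xvxvvRxRxRx   [T -> v v R]
xvxvvRxRxRx ⇒ xvxvvvxRxRx   [R -> v]
xvxvvvxRxRx ⇒ xvxvvvxvxRx   [R -> v]
xvxvvvxvxRx ⇒ xvxvvvxvxvx   [R -> v]

S⇒xvR⇒xvSS⇒xvxS⇒xvxTx⇒xvxTxRx⇒xvxTxRxRx⇒xvxvvRxRxRx⇒xvxvvvxRxRx⇒xvxvvvxvxRx⇒xvxvvvxvxvx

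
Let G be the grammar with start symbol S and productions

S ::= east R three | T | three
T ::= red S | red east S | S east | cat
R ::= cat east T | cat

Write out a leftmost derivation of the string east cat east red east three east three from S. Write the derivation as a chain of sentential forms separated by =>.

S => east R three   [S ::= east R three]
east R three => east cat east T three   [R ::= cat east T]
east cat east T three => east cat east S east three   [T ::= S east]
east cat east S east three => east cat east T east three   [S ::= T]
east cat east T east three => east cat east red east S east three   [T ::= red east S]
east cat east red east S east three => east cat east red east three east three   [S ::= three]

S => east R three => east cat east T three => east cat east S east three => east cat east T east three => east cat east red east S east three => east cat east red east three east three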